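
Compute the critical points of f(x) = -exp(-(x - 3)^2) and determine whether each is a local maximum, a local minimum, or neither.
f'(x) = 2*(x - 3)*exp(-(x - 3)^2)

Solve f'(x) = 0:
  f'(x) = (2*x - 6)·exp(-(x - 3)^2) and exp(-(x - 3)^2) > 0 for every x, so f'(x) = 0 ⇔ 2*x - 6 = 0.
  Factor: 2*x - 6 = 2*(x - 3) = 0.
  ⇒ x = 3

f''(x) = 2*(1 - 2*(x - 3)^2)*exp(-(x - 3)^2)
Second-derivative test at each critical point:
  f''(3) = 2 > 0 → local minimum

Critical points: x = 3 (local minimum)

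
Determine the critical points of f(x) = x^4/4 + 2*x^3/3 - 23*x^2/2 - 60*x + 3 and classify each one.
f'(x) = x^3 + 2*x^2 - 23*x - 60

Solve f'(x) = 0:
  Factor: x^3 + 2*x^2 - 23*x - 60 = (x - 5)*(x + 3)*(x + 4) = 0.
  ⇒ x = -4, -3, 5

f''(x) = 3*x^2 + 4*x - 23
Second-derivative test at each critical point:
  f''(-4) = 9 > 0 → local minimum
  f''(-3) = -8 < 0 → local maximum
  f''(5) = 72 > 0 → local minimum

Critical points: x = -4 (local minimum); x = -3 (local maximum); x = 5 (local minimum)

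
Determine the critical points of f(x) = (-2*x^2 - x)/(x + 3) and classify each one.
f'(x) = (-2*x^2 - 12*x - 3)/(x^2 + 6*x + 9)

Solve f'(x) = 0:
  f'(x) = -(2*x^2 + 12*x + 3)/(x + 3)^2; the denominator is positive wherever f is defined, so f'(x) = 0 ⇔ -2*x^2 - 12*x - 3 = 0.
  2*x^2 + 12*x + 3 = 0 has no rational roots; quadratic formula: x = (-12 ± √120)/4.
  ⇒ x = -3 - sqrt(30)/2 ≈ -5.7386, -3 + sqrt(30)/2 ≈ -0.2614

f''(x) = -30/(x^3 + 9*x^2 + 27*x + 27)
Second-derivative test at each critical point:
  f''(-5.7386) = 1.4606 > 0 → local minimum
  f''(-0.2614) = -1.4606 < 0 → local maximum

Critical points: x = -3 - sqrt(30)/2 ≈ -5.7386 (local minimum); x = -3 + sqrt(30)/2 ≈ -0.2614 (local maximum)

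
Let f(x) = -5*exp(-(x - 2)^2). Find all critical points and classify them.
f'(x) = 10*(x - 2)*exp(-(x - 2)^2)

Solve f'(x) = 0:
  f'(x) = (10*x - 20)·exp(-(x - 2)^2) and exp(-(x - 2)^2) > 0 for every x, so f'(x) = 0 ⇔ 10*x - 20 = 0.
  Factor: 10*x - 20 = 10*(x - 2) = 0.
  ⇒ x = 2

f''(x) = 10*(1 - 2*(x - 2)^2)*exp(-(x - 2)^2)
Second-derivative test at each critical point:
  f''(2) = 10 > 0 → local minimum

Critical points: x = 2 (local minimum)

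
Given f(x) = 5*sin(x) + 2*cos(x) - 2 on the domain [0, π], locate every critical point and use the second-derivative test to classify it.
f'(x) = -2*sin(x) + 5*cos(x)

Solve f'(x) = 0 on [0, π]:
  f'(x) = 0 ⇔ 5*cos(x) = 2*sin(x) ⇔ tan(x) = 5/2, i.e. x = arctan(5/2) + nπ; keep the solutions lying in [0, π].
  ⇒ x = atan(5/2) ≈ 1.1903

f''(x) = -5*sin(x) - 2*cos(x)
Second-derivative test at each critical point:
  f''(1.1903) = -5.3852 < 0 → local maximum

Critical points: x = atan(5/2) ≈ 1.1903 (local maximum)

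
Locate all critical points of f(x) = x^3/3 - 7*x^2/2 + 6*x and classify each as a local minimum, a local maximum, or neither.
f'(x) = x^2 - 7*x + 6

Solve f'(x) = 0:
  Factor: x^2 - 7*x + 6 = (x - 6)*(x - 1) = 0.
  ⇒ x = 1, 6

f''(x) = 2*x - 7
Second-derivative test at each critical point:
  f''(1) = -5 < 0 → local maximum
  f''(6) = 5 > 0 → local minimum

Critical points: x = 1 (local maximum); x = 6 (local minimum)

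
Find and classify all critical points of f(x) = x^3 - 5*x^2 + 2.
f'(x) = x*(3*x - 10)

Solve f'(x) = 0:
  Factor: 3*x^2 - 10*x = x*(3*x - 10) = 0.
  ⇒ x = 0, 10/3

f''(x) = 6*x - 10
Second-derivative test at each critical point:
  f''(0) = -10 < 0 → local maximum
  f''(10/3) = 10 > 0 → local minimum

Critical points: x = 0 (local maximum); x = 10/3 (local minimum)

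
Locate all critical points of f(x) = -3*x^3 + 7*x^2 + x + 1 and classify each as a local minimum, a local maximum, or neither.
f'(x) = -9*x^2 + 14*x + 1

Solve f'(x) = 0:
  9*x^2 - 14*x - 1 = 0 has no rational roots; quadratic formula: x = (14 ± √232)/18.
  ⇒ x = 7/9 - sqrt(58)/9 ≈ -0.0684, 7/9 + sqrt(58)/9 ≈ 1.6240

f''(x) = 14 - 18*x
Second-derivative test at each critical point:
  f''(-0.0684) = 15.2315 > 0 → local minimum
  f''(1.6240) = -15.2315 < 0 → local maximum

Critical points: x = 7/9 - sqrt(58)/9 ≈ -0.0684 (local minimum); x = 7/9 + sqrt(58)/9 ≈ 1.6240 (local maximum)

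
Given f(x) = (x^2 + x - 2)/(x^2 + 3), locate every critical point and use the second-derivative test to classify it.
f'(x) = (-x^2 + 10*x + 3)/(x^4 + 6*x^2 + 9)

Solve f'(x) = 0:
  f'(x) = -(x^2 - 10*x - 3)/(x^2 + 3)^2; the denominator is positive wherever f is defined, so f'(x) = 0 ⇔ -x^2 + 10*x + 3 = 0.
  x^2 - 10*x - 3 = 0 has no rational roots; quadratic formula: x = (10 ± √112)/2.
  ⇒ x = 5 - 2*sqrt(7) ≈ -0.2915, 5 + 2*sqrt(7) ≈ 10.2915

f''(x) = 2*(x^3 - 15*x^2 - 9*x + 15)/(x^6 + 9*x^4 + 27*x^2 + 27)
Second-derivative test at each critical point:
  f''(-0.2915) = 1.1120 > 0 → local minimum
  f''(10.2915) = -0.0009 < 0 → local maximum

Critical points: x = 5 - 2*sqrt(7) ≈ -0.2915 (local minimum); x = 5 + 2*sqrt(7) ≈ 10.2915 (local maximum)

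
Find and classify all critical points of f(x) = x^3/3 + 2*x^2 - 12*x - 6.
f'(x) = x^2 + 4*x - 12

Solve f'(x) = 0:
  Factor: x^2 + 4*x - 12 = (x - 2)*(x + 6) = 0.
  ⇒ x = -6, 2

f''(x) = 2*x + 4
Second-derivative test at each critical point:
  f''(-6) = -8 < 0 → local maximum
  f''(2) = 8 > 0 → local minimum

Critical points: x = -6 (local maximum); x = 2 (local minimum)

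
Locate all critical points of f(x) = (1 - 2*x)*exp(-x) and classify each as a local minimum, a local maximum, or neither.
f'(x) = (2*x - 3)*exp(-x)

Solve f'(x) = 0:
  f'(x) = (2*x - 3)·exp(-x) and exp(-x) > 0 for every x, so f'(x) = 0 ⇔ 2*x - 3 = 0.
  2*x - 3 = 0.
  ⇒ x = 3/2

f''(x) = (5 - 2*x)*exp(-x)
Second-derivative test at each critical point:
  f''(3/2) = 0.4463 > 0 → local minimum

Critical points: x = 3/2 (local minimum)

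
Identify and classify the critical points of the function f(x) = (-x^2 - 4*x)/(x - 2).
f'(x) = (-x^2 + 4*x + 8)/(x^2 - 4*x + 4)

Solve f'(x) = 0:
  f'(x) = -(x^2 - 4*x - 8)/(x - 2)^2; the denominator is positive wherever f is defined, so f'(x) = 0 ⇔ -x^2 + 4*x + 8 = 0.
  x^2 - 4*x - 8 = 0 has no rational roots; quadratic formula: x = (4 ± √48)/2.
  ⇒ x = 2 - 2*sqrt(3) ≈ -1.4641, 2 + 2*sqrt(3) ≈ 5.4641

f''(x) = -24/(x^3 - 6*x^2 + 12*x - 8)
Second-derivative test at each critical point:
  f''(-1.4641) = 0.5774 > 0 → local minimum
  f''(5.4641) = -0.5774 < 0 → local maximum

Critical points: x = 2 - 2*sqrt(3) ≈ -1.4641 (local minimum); x = 2 + 2*sqrt(3) ≈ 5.4641 (local maximum)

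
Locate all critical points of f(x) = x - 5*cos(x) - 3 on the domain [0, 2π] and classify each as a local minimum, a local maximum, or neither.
f'(x) = 5*sin(x) + 1

Solve f'(x) = 0 on [0, 2π]:
  f'(x) = 0 ⇔ sin(x) = -1/5, i.e. x = arcsin(-1/5) + 2nπ or x = π − arcsin(-1/5) + 2nπ; keep the solutions lying in [0, 2π].
  ⇒ x = asin(1/5) + pi ≈ 3.3430, -asin(1/5) + 2*pi ≈ 6.0818

f''(x) = 5*cos(x)
Second-derivative test at each critical point:
  f''(3.3430) = -4.8990 < 0 → local maximum
  f''(6.0818) = 4.8990 > 0 → local minimum

Critical points: x = asin(1/5) + pi ≈ 3.3430 (local maximum); x = -asin(1/5) + 2*pi ≈ 6.0818 (local minimum)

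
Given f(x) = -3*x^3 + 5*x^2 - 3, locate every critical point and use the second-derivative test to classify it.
f'(x) = x*(10 - 9*x)

Solve f'(x) = 0:
  Factor: -9*x^2 + 10*x = -x*(9*x - 10) = 0.
  ⇒ x = 0, 10/9

f''(x) = 10 - 18*x
Second-derivative test at each critical point:
  f''(0) = 10 > 0 → local minimum
  f''(10/9) = -10 < 0 → local maximum

Critical points: x = 0 (local minimum); x = 10/9 (local maximum)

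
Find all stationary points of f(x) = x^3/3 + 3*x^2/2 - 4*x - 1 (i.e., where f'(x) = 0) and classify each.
f'(x) = x^2 + 3*x - 4

Solve f'(x) = 0:
  Factor: x^2 + 3*x - 4 = (x - 1)*(x + 4) = 0.
  ⇒ x = -4, 1

f''(x) = 2*x + 3
Second-derivative test at each critical point:
  f''(-4) = -5 < 0 → local maximum
  f''(1) = 5 > 0 → local minimum

Critical points: x = -4 (local maximum); x = 1 (local minimum)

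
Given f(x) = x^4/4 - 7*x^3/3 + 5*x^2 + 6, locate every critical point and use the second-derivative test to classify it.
f'(x) = x*(x^2 - 7*x + 10)

Solve f'(x) = 0:
  Factor: x^3 - 7*x^2 + 10*x = x*(x - 5)*(x - 2) = 0.
  ⇒ x = 0, 2, 5

f''(x) = 3*x^2 - 14*x + 10
Second-derivative test at each critical point:
  f''(0) = 10 > 0 → local minimum
  f''(2) = -6 < 0 → local maximum
  f''(5) = 15 > 0 → local minimum

Critical points: x = 0 (local minimum); x = 2 (local maximum); x = 5 (local minimum)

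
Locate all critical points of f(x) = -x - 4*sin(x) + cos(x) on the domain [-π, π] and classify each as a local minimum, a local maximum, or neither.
f'(x) = -sin(x) - 4*cos(x) - 1

Solve f'(x) = 0 on [-π, π]:
  f'(x) = 0 ⇔ -sin(x) - 4*cos(x) = 1. Write the left side as R·cos(x + φ) with R = √((-4)² + 1²) = sqrt(17), cos φ = -4*sqrt(17)/17, sin φ = sqrt(17)/17; then cos(x + φ) = sqrt(17)/17. Solve for x and keep the solutions lying in [-π, π].
  ⇒ x = -pi/2 ≈ -1.5708, pi - atan(15/8) ≈ 2.0608

f''(x) = 4*sin(x) - cos(x)
Second-derivative test at each critical point:
  f''(-1.5708) = -4 < 0 → local maximum
  f''(2.0608) = 4 > 0 → local minimum

Critical points: x = -pi/2 ≈ -1.5708 (local maximum); x = pi - atan(15/8) ≈ 2.0608 (local minimum)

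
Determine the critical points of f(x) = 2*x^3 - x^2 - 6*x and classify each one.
f'(x) = 6*x^2 - 2*x - 6

Solve f'(x) = 0:
  Factor: 6*x^2 - 2*x - 6 = 2*(3*x^2 - x - 3); 3*x^2 - x - 3 = 0 has no rational roots; quadratic formula: x = (1 ± √37)/6.
  ⇒ x = 1/6 - sqrt(37)/6 ≈ -0.8471, 1/6 + sqrt(37)/6 ≈ 1.1805

f''(x) = 12*x - 2
Second-derivative test at each critical point:
  f''(-0.8471) = -12.1655 < 0 → local maximum
  f''(1.1805) = 12.1655 > 0 → local minimum

Critical points: x = 1/6 - sqrt(37)/6 ≈ -0.8471 (local maximum); x = 1/6 + sqrt(37)/6 ≈ 1.1805 (local minimum)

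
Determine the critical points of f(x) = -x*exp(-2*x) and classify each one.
f'(x) = (2*x - 1)*exp(-2*x)

Solve f'(x) = 0:
  f'(x) = (2*x - 1)·exp(-2*x) and exp(-2*x) > 0 for every x, so f'(x) = 0 ⇔ 2*x - 1 = 0.
  2*x - 1 = 0.
  ⇒ x = 1/2

f''(x) = 4*(1 - x)*exp(-2*x)
Second-derivative test at each critical point:
  f''(1/2) = 0.7358 > 0 → local minimum

Critical points: x = 1/2 (local minimum)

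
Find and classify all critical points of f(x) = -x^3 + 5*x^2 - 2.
f'(x) = x*(10 - 3*x)

Solve f'(x) = 0:
  Factor: -3*x^2 + 10*x = -x*(3*x - 10) = 0.
  ⇒ x = 0, 10/3

f''(x) = 10 - 6*x
Second-derivative test at each critical point:
  f''(0) = 10 > 0 → local minimum
  f''(10/3) = -10 < 0 → local maximum

Critical points: x = 0 (local minimum); x = 10/3 (local maximum)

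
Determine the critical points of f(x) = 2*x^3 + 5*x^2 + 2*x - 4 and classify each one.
f'(x) = 6*x^2 + 10*x + 2

Solve f'(x) = 0:
  Factor: 6*x^2 + 10*x + 2 = 2*(3*x^2 + 5*x + 1); 3*x^2 + 5*x + 1 = 0 has no rational roots; quadratic formula: x = (-5 ± √13)/6.
  ⇒ x = -5/6 - sqrt(13)/6 ≈ -1.4343, -5/6 + sqrt(13)/6 ≈ -0.2324

f''(x) = 12*x + 10
Second-derivative test at each critical point:
  f''(-1.4343) = -7.2111 < 0 → local maximum
  f''(-0.2324) = 7.2111 > 0 → local minimum

Critical points: x = -5/6 - sqrt(13)/6 ≈ -1.4343 (local maximum); x = -5/6 + sqrt(13)/6 ≈ -0.2324 (local minimum)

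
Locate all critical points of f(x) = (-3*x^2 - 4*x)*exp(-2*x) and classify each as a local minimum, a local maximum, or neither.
f'(x) = 2*(3*x^2 + x - 2)*exp(-2*x)

Solve f'(x) = 0:
  f'(x) = (6*x^2 + 2*x - 4)·exp(-2*x) and exp(-2*x) > 0 for every x, so f'(x) = 0 ⇔ 6*x^2 + 2*x - 4 = 0.
  Factor: 6*x^2 + 2*x - 4 = 2*(x + 1)*(3*x - 2) = 0.
  ⇒ x = -1, 2/3

f''(x) = 2*(-6*x^2 + 4*x + 5)*exp(-2*x)
Second-derivative test at each critical point:
  f''(-1) = -73.8906 < 0 → local maximum
  f''(2/3) = 2.6360 > 0 → local minimum

Critical points: x = -1 (local maximum); x = 2/3 (local minimum)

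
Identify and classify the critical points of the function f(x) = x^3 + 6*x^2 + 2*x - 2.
f'(x) = 3*x^2 + 12*x + 2

Solve f'(x) = 0:
  3*x^2 + 12*x + 2 = 0 has no rational roots; quadratic formula: x = (-12 ± √120)/6.
  ⇒ x = -2 - sqrt(30)/3 ≈ -3.8257, -2 + sqrt(30)/3 ≈ -0.1743

f''(x) = 6*x + 12
Second-derivative test at each critical point:
  f''(-3.8257) = -10.9545 < 0 → local maximum
  f''(-0.1743) = 10.9545 > 0 → local minimum

Critical points: x = -2 - sqrt(30)/3 ≈ -3.8257 (local maximum); x = -2 + sqrt(30)/3 ≈ -0.1743 (local minimum)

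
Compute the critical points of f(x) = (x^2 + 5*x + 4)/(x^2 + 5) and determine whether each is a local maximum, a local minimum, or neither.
f'(x) = (-5*x^2 + 2*x + 25)/(x^4 + 10*x^2 + 25)

Solve f'(x) = 0:
  f'(x) = -(5*x^2 - 2*x - 25)/(x^2 + 5)^2; the denominator is positive wherever f is defined, so f'(x) = 0 ⇔ -5*x^2 + 2*x + 25 = 0.
  5*x^2 - 2*x - 25 = 0 has no rational roots; quadratic formula: x = (2 ± √504)/10.
  ⇒ x = 1/5 - 3*sqrt(14)/5 ≈ -2.0450, 1/5 + 3*sqrt(14)/5 ≈ 2.4450

f''(x) = 2*(5*x^3 - 3*x^2 - 75*x + 5)/(x^6 + 15*x^4 + 75*x^2 + 125)
Second-derivative test at each critical point:
  f''(-2.0450) = 0.2663 > 0 → local minimum
  f''(2.4450) = -0.1863 < 0 → local maximum

Critical points: x = 1/5 - 3*sqrt(14)/5 ≈ -2.0450 (local minimum); x = 1/5 + 3*sqrt(14)/5 ≈ 2.4450 (local maximum)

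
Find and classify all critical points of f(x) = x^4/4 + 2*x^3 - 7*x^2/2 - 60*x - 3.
f'(x) = x^3 + 6*x^2 - 7*x - 60

Solve f'(x) = 0:
  Factor: x^3 + 6*x^2 - 7*x - 60 = (x - 3)*(x + 4)*(x + 5) = 0.
  ⇒ x = -5, -4, 3

f''(x) = 3*x^2 + 12*x - 7
Second-derivative test at each critical point:
  f''(-5) = 8 > 0 → local minimum
  f''(-4) = -7 < 0 → local maximum
  f''(3) = 56 > 0 → local minimum

Critical points: x = -5 (local minimum); x = -4 (local maximum); x = 3 (local minimum)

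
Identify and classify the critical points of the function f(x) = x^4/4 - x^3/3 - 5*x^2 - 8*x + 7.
f'(x) = x^3 - x^2 - 10*x - 8

Solve f'(x) = 0:
  Factor: x^3 - x^2 - 10*x - 8 = (x - 4)*(x + 1)*(x + 2) = 0.
  ⇒ x = -2, -1, 4

f''(x) = 3*x^2 - 2*x - 10
Second-derivative test at each critical point:
  f''(-2) = 6 > 0 → local minimum
  f''(-1) = -5 < 0 → local maximum
  f''(4) = 30 > 0 → local minimum

Critical points: x = -2 (local minimum); x = -1 (local maximum); x = 4 (local minimum)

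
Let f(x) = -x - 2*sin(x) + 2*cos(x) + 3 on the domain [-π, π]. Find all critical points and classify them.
f'(x) = -2*sqrt(2)*sin(x + pi/4) - 1

Solve f'(x) = 0 on [-π, π]:
  f'(x) = 0 ⇔ -2*sin(x) - 2*cos(x) = 1. Write the left side as R·cos(x + φ) with R = √((-2)² + 2²) = 2*sqrt(2), cos φ = -sqrt(2)/2, sin φ = sqrt(2)/2; then cos(x + φ) = sqrt(2)/4. Solve for x and keep the solutions lying in [-π, π].
  ⇒ x = atan((-sqrt(7) - 1)/(-1 + sqrt(7))) ≈ -1.1468, atan((-1 + sqrt(7))/(-sqrt(7) - 1)) + pi ≈ 2.7176

f''(x) = -2*sqrt(2)*cos(x + pi/4)
Second-derivative test at each critical point:
  f''(-1.1468) = -2.6458 < 0 → local maximum
  f''(2.7176) = 2.6458 > 0 → local minimum

Critical points: x = atan((-sqrt(7) - 1)/(-1 + sqrt(7))) ≈ -1.1468 (local maximum); x = atan((-1 + sqrt(7))/(-sqrt(7) - 1)) + pi ≈ 2.7176 (local minimum)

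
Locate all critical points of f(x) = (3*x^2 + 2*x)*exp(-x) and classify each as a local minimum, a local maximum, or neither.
f'(x) = (-3*x^2 + 4*x + 2)*exp(-x)

Solve f'(x) = 0:
  f'(x) = (-3*x^2 + 4*x + 2)·exp(-x) and exp(-x) > 0 for every x, so f'(x) = 0 ⇔ -3*x^2 + 4*x + 2 = 0.
  3*x^2 - 4*x - 2 = 0 has no rational roots; quadratic formula: x = (4 ± √40)/6.
  ⇒ x = 2/3 - sqrt(10)/3 ≈ -0.3874, 2/3 + sqrt(10)/3 ≈ 1.7208

f''(x) = (3*x^2 - 10*x + 2)*exp(-x)
Second-derivative test at each critical point:
  f''(-0.3874) = 9.3172 > 0 → local minimum
  f''(1.7208) = -1.1317 < 0 → local maximum

Critical points: x = 2/3 - sqrt(10)/3 ≈ -0.3874 (local minimum); x = 2/3 + sqrt(10)/3 ≈ 1.7208 (local maximum)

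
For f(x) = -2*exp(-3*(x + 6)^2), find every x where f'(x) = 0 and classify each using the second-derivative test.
f'(x) = 12*(x + 6)*exp(-3*(x + 6)^2)

Solve f'(x) = 0:
  f'(x) = (12*x + 72)·exp(-3*(x + 6)^2) and exp(-3*(x + 6)^2) > 0 for every x, so f'(x) = 0 ⇔ 12*x + 72 = 0.
  Factor: 12*x + 72 = 12*(x + 6) = 0.
  ⇒ x = -6

f''(x) = 12*(1 - 6*(x + 6)^2)*exp(-3*(x + 6)^2)
Second-derivative test at each critical point:
  f''(-6) = 12 > 0 → local minimum

Critical points: x = -6 (local minimum)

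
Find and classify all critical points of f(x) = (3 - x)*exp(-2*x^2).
f'(x) = (4*x*(x - 3) - 1)*exp(-2*x^2)

Solve f'(x) = 0:
  f'(x) = (4*x^2 - 12*x - 1)·exp(-2*x^2) and exp(-2*x^2) > 0 for every x, so f'(x) = 0 ⇔ 4*x^2 - 12*x - 1 = 0.
  4*x^2 - 12*x - 1 = 0 has no rational roots; quadratic formula: x = (12 ± √160)/8.
  ⇒ x = 3/2 - sqrt(10)/2 ≈ -0.0811, 3/2 + sqrt(10)/2 ≈ 3.0811

f''(x) = 4*(4*x^2*(3 - x) + 3*x - 3)*exp(-2*x^2)
Second-derivative test at each critical point:
  f''(-0.0811) = -12.4837 < 0 → local maximum
  f''(3.0811) = 7.181e-08 > 0 → local minimum

Critical points: x = 3/2 - sqrt(10)/2 ≈ -0.0811 (local maximum); x = 3/2 + sqrt(10)/2 ≈ 3.0811 (local minimum)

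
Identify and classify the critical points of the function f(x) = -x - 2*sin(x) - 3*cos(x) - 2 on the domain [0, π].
f'(x) = 3*sin(x) - 2*cos(x) - 1

Solve f'(x) = 0 on [0, π]:
  f'(x) = 0 ⇔ 3*sin(x) - 2*cos(x) = 1. Write the left side as R·cos(x + φ) with R = √((-2)² + (-3)²) = sqrt(13), cos φ = -2*sqrt(13)/13, sin φ = -3*sqrt(13)/13; then cos(x + φ) = sqrt(13)/13. Solve for x and keep the solutions lying in [0, π].
  ⇒ x = atan((3 + 4*sqrt(3))/(-2 + 6*sqrt(3))) ≈ 0.8690

f''(x) = 2*sin(x) + 3*cos(x)
Second-derivative test at each critical point:
  f''(0.8690) = 3.4641 > 0 → local minimum

Critical points: x = atan((3 + 4*sqrt(3))/(-2 + 6*sqrt(3))) ≈ 0.8690 (local minimum)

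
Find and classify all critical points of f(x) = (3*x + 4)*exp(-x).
f'(x) = (-3*x - 1)*exp(-x)

Solve f'(x) = 0:
  f'(x) = (-3*x - 1)·exp(-x) and exp(-x) > 0 for every x, so f'(x) = 0 ⇔ -3*x - 1 = 0.
  -3*x - 1 = 0.
  ⇒ x = -1/3

f''(x) = (3*x - 2)*exp(-x)
Second-derivative test at each critical point:
  f''(-1/3) = -4.1868 < 0 → local maximum

Critical points: x = -1/3 (local maximum)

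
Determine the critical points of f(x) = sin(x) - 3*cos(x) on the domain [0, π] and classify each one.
f'(x) = 3*sin(x) + cos(x)

Solve f'(x) = 0 on [0, π]:
  f'(x) = 0 ⇔ cos(x) = -3*sin(x) ⇔ tan(x) = -1/3, i.e. x = arctan(-1/3) + nπ; keep the solutions lying in [0, π].
  ⇒ x = pi - atan(1/3) ≈ 2.8198

f''(x) = -sin(x) + 3*cos(x)
Second-derivative test at each critical point:
  f''(2.8198) = -3.1623 < 0 → local maximum

Critical points: x = pi - atan(1/3) ≈ 2.8198 (local maximum)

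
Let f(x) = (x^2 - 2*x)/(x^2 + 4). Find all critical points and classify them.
f'(x) = 2*(x^2 + 4*x - 4)/(x^4 + 8*x^2 + 16)

Solve f'(x) = 0:
  f'(x) = 2*(x^2 + 4*x - 4)/(x^2 + 4)^2; the denominator is positive wherever f is defined, so f'(x) = 0 ⇔ 2*x^2 + 8*x - 8 = 0.
  Factor: 2*x^2 + 8*x - 8 = 2*(x^2 + 4*x - 4); x^2 + 4*x - 4 = 0 has no rational roots; quadratic formula: x = (-4 ± √32)/2.
  ⇒ x = -2*sqrt(2) - 2 ≈ -4.8284, -2 + 2*sqrt(2) ≈ 0.8284

f''(x) = 4*(-x^3 - 6*x^2 + 12*x + 8)/(x^6 + 12*x^4 + 48*x^2 + 64)
Second-derivative test at each critical point:
  f''(-4.8284) = -0.0152 < 0 → local maximum
  f''(0.8284) = 0.5152 > 0 → local minimum

Critical points: x = -2*sqrt(2) - 2 ≈ -4.8284 (local maximum); x = -2 + 2*sqrt(2) ≈ 0.8284 (local minimum)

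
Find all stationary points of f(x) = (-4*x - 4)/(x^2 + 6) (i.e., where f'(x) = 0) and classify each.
f'(x) = 4*(-x^2 + 2*x*(x + 1) - 6)/(x^2 + 6)^2

Solve f'(x) = 0:
  f'(x) = 4*(x^2 + 2*x - 6)/(x^2 + 6)^2; the denominator is positive wherever f is defined, so f'(x) = 0 ⇔ 4*x^2 + 8*x - 24 = 0.
  Factor: 4*x^2 + 8*x - 24 = 4*(x^2 + 2*x - 6); x^2 + 2*x - 6 = 0 has no rational roots; quadratic formula: x = (-2 ± √28)/2.
  ⇒ x = -sqrt(7) - 1 ≈ -3.6458, -1 + sqrt(7) ≈ 1.6458

f''(x) = 8*(-4*x^2*(x + 1) + (3*x + 1)*(x^2 + 6))/(x^2 + 6)^3
Second-derivative test at each critical point:
  f''(-3.6458) = -0.0569 < 0 → local maximum
  f''(1.6458) = 0.2791 > 0 → local minimum

Critical points: x = -sqrt(7) - 1 ≈ -3.6458 (local maximum); x = -1 + sqrt(7) ≈ 1.6458 (local minimum)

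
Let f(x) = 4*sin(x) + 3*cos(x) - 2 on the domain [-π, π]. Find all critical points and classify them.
f'(x) = -3*sin(x) + 4*cos(x)

Solve f'(x) = 0 on [-π, π]:
  f'(x) = 0 ⇔ 4*cos(x) = 3*sin(x) ⇔ tan(x) = 4/3, i.e. x = arctan(4/3) + nπ; keep the solutions lying in [-π, π].
  ⇒ x = -pi + atan(4/3) ≈ -2.2143, atan(4/3) ≈ 0.9273

f''(x) = -4*sin(x) - 3*cos(x)
Second-derivative test at each critical point:
  f''(-2.2143) = 5 > 0 → local minimum
  f''(0.9273) = -5 < 0 → local maximum

Critical points: x = -pi + atan(4/3) ≈ -2.2143 (local minimum); x = atan(4/3) ≈ 0.9273 (local maximum)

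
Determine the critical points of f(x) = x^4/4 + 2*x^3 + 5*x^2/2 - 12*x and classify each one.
f'(x) = x^3 + 6*x^2 + 5*x - 12

Solve f'(x) = 0:
  Factor: x^3 + 6*x^2 + 5*x - 12 = (x - 1)*(x + 3)*(x + 4) = 0.
  ⇒ x = -4, -3, 1

f''(x) = 3*x^2 + 12*x + 5
Second-derivative test at each critical point:
  f''(-4) = 5 > 0 → local minimum
  f''(-3) = -4 < 0 → local maximum
  f''(1) = 20 > 0 → local minimum

Critical points: x = -4 (local minimum); x = -3 (local maximum); x = 1 (local minimum)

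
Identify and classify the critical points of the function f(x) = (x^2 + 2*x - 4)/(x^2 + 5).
f'(x) = 2*(-x^2 + 9*x + 5)/(x^4 + 10*x^2 + 25)

Solve f'(x) = 0:
  f'(x) = -2*(x^2 - 9*x - 5)/(x^2 + 5)^2; the denominator is positive wherever f is defined, so f'(x) = 0 ⇔ -2*x^2 + 18*x + 10 = 0.
  Factor: -2*x^2 + 18*x + 10 = -2*(x^2 - 9*x - 5); x^2 - 9*x - 5 = 0 has no rational roots; quadratic formula: x = (9 ± √101)/2.
  ⇒ x = 9/2 - sqrt(101)/2 ≈ -0.5249, 9/2 + sqrt(101)/2 ≈ 9.5249

f''(x) = 2*(2*x^3 - 27*x^2 - 30*x + 45)/(x^6 + 15*x^4 + 75*x^2 + 125)
Second-derivative test at each critical point:
  f''(-0.5249) = 0.7222 > 0 → local minimum
  f''(9.5249) = -0.0022 < 0 → local maximum

Critical points: x = 9/2 - sqrt(101)/2 ≈ -0.5249 (local minimum); x = 9/2 + sqrt(101)/2 ≈ 9.5249 (local maximum)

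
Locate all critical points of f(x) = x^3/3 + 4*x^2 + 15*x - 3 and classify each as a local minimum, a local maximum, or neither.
f'(x) = x^2 + 8*x + 15

Solve f'(x) = 0:
  Factor: x^2 + 8*x + 15 = (x + 3)*(x + 5) = 0.
  ⇒ x = -5, -3

f''(x) = 2*x + 8
Second-derivative test at each critical point:
  f''(-5) = -2 < 0 → local maximum
  f''(-3) = 2 > 0 → local minimum

Critical points: x = -5 (local maximum); x = -3 (local minimum)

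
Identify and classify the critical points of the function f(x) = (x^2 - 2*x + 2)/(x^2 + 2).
f'(x) = 2*(x^2 - 2)/(x^4 + 4*x^2 + 4)

Solve f'(x) = 0:
  f'(x) = 2*(x^2 - 2)/(x^2 + 2)^2; the denominator is positive wherever f is defined, so f'(x) = 0 ⇔ 2*x^2 - 4 = 0.
  Factor: 2*x^2 - 4 = 2*(x^2 - 2); x^2 - 2 = 0 has no rational roots; quadratic formula: x = (0 ± √8)/2.
  ⇒ x = -sqrt(2) ≈ -1.4142, sqrt(2) ≈ 1.4142

f''(x) = 4*x*(6 - x^2)/(x^6 + 6*x^4 + 12*x^2 + 8)
Second-derivative test at each critical point:
  f''(-1.4142) = -0.3536 < 0 → local maximum
  f''(1.4142) = 0.3536 > 0 → local minimum

Critical points: x = -sqrt(2) ≈ -1.4142 (local maximum); x = sqrt(2) ≈ 1.4142 (local minimum)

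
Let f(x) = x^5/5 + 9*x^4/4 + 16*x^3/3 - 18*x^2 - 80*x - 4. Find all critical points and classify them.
f'(x) = x^4 + 9*x^3 + 16*x^2 - 36*x - 80

Solve f'(x) = 0:
  Factor: x^4 + 9*x^3 + 16*x^2 - 36*x - 80 = (x - 2)*(x + 2)*(x + 4)*(x + 5) = 0.
  ⇒ x = -5, -4, -2, 2

f''(x) = 4*x^3 + 27*x^2 + 32*x - 36
Second-derivative test at each critical point:
  f''(-5) = -21 < 0 → local maximum
  f''(-4) = 12 > 0 → local minimum
  f''(-2) = -24 < 0 → local maximum
  f''(2) = 168 > 0 → local minimum

Critical points: x = -5 (local maximum); x = -4 (local minimum); x = -2 (local maximum); x = 2 (local minimum)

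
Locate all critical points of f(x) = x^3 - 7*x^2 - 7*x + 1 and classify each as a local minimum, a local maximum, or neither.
f'(x) = 3*x^2 - 14*x - 7

Solve f'(x) = 0:
  3*x^2 - 14*x - 7 = 0 has no rational roots; quadratic formula: x = (14 ± √280)/6.
  ⇒ x = 7/3 - sqrt(70)/3 ≈ -0.4555, 7/3 + sqrt(70)/3 ≈ 5.1222

f''(x) = 6*x - 14
Second-derivative test at each critical point:
  f''(-0.4555) = -16.7332 < 0 → local maximum
  f''(5.1222) = 16.7332 > 0 → local minimum

Critical points: x = 7/3 - sqrt(70)/3 ≈ -0.4555 (local maximum); x = 7/3 + sqrt(70)/3 ≈ 5.1222 (local minimum)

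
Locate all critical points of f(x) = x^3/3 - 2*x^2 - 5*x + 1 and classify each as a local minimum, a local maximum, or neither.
f'(x) = x^2 - 4*x - 5

Solve f'(x) = 0:
  Factor: x^2 - 4*x - 5 = (x - 5)*(x + 1) = 0.
  ⇒ x = -1, 5

f''(x) = 2*x - 4
Second-derivative test at each critical point:
  f''(-1) = -6 < 0 → local maximum
  f''(5) = 6 > 0 → local minimum

Critical points: x = -1 (local maximum); x = 5 (local minimum)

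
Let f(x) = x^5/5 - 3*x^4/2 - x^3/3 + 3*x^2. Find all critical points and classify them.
f'(x) = x*(x^3 - 6*x^2 - x + 6)

Solve f'(x) = 0:
  Factor: x^4 - 6*x^3 - x^2 + 6*x = x*(x - 6)*(x - 1)*(x + 1) = 0.
  ⇒ x = -1, 0, 1, 6

f''(x) = 4*x^3 - 18*x^2 - 2*x + 6
Second-derivative test at each critical point:
  f''(-1) = -14 < 0 → local maximum
  f''(0) = 6 > 0 → local minimum
  f''(1) = -10 < 0 → local maximum
  f''(6) = 210 > 0 → local minimum

Critical points: x = -1 (local maximum); x = 0 (local minimum); x = 1 (local maximum); x = 6 (local minimum)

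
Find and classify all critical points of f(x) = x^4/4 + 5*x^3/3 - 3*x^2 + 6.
f'(x) = x*(x^2 + 5*x - 6)

Solve f'(x) = 0:
  Factor: x^3 + 5*x^2 - 6*x = x*(x - 1)*(x + 6) = 0.
  ⇒ x = -6, 0, 1

f''(x) = 3*x^2 + 10*x - 6
Second-derivative test at each critical point:
  f''(-6) = 42 > 0 → local minimum
  f''(0) = -6 < 0 → local maximum
  f''(1) = 7 > 0 → local minimum

Critical points: x = -6 (local minimum); x = 0 (local maximum); x = 1 (local minimum)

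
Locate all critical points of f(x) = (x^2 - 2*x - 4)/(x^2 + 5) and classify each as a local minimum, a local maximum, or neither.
f'(x) = 2*(x^2 + 9*x - 5)/(x^4 + 10*x^2 + 25)

Solve f'(x) = 0:
  f'(x) = 2*(x^2 + 9*x - 5)/(x^2 + 5)^2; the denominator is positive wherever f is defined, so f'(x) = 0 ⇔ 2*x^2 + 18*x - 10 = 0.
  Factor: 2*x^2 + 18*x - 10 = 2*(x^2 + 9*x - 5); x^2 + 9*x - 5 = 0 has no rational roots; quadratic formula: x = (-9 ± √101)/2.
  ⇒ x = -sqrt(101)/2 - 9/2 ≈ -9.5249, -9/2 + sqrt(101)/2 ≈ 0.5249

f''(x) = 2*(-2*x^3 - 27*x^2 + 30*x + 45)/(x^6 + 15*x^4 + 75*x^2 + 125)
Second-derivative test at each critical point:
  f''(-9.5249) = -0.0022 < 0 → local maximum
  f''(0.5249) = 0.7222 > 0 → local minimum

Critical points: x = -sqrt(101)/2 - 9/2 ≈ -9.5249 (local maximum); x = -9/2 + sqrt(101)/2 ≈ 0.5249 (local minimum)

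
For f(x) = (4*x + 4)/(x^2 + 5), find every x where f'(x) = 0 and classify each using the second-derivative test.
f'(x) = 4*(x^2 - 2*x*(x + 1) + 5)/(x^2 + 5)^2

Solve f'(x) = 0:
  f'(x) = -4*(x^2 + 2*x - 5)/(x^2 + 5)^2; the denominator is positive wherever f is defined, so f'(x) = 0 ⇔ -4*x^2 - 8*x + 20 = 0.
  Factor: -4*x^2 - 8*x + 20 = -4*(x^2 + 2*x - 5); x^2 + 2*x - 5 = 0 has no rational roots; quadratic formula: x = (-2 ± √24)/2.
  ⇒ x = -sqrt(6) - 1 ≈ -3.4495, -1 + sqrt(6) ≈ 1.4495

f''(x) = 8*(4*x^2*(x + 1) - (3*x + 1)*(x^2 + 5))/(x^2 + 5)^3
Second-derivative test at each critical point:
  f''(-3.4495) = 0.0686 > 0 → local minimum
  f''(1.4495) = -0.3886 < 0 → local maximum

Critical points: x = -sqrt(6) - 1 ≈ -3.4495 (local minimum); x = -1 + sqrt(6) ≈ 1.4495 (local maximum)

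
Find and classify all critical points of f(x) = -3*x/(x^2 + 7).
f'(x) = 3*(x^2 - 7)/(x^2 + 7)^2

Solve f'(x) = 0:
  f'(x) = 3*(x^2 - 7)/(x^2 + 7)^2; the denominator is positive wherever f is defined, so f'(x) = 0 ⇔ 3*x^2 - 21 = 0.
  Factor: 3*x^2 - 21 = 3*(x^2 - 7); x^2 - 7 = 0 has no rational roots; quadratic formula: x = (0 ± √28)/2.
  ⇒ x = -sqrt(7) ≈ -2.6458, sqrt(7) ≈ 2.6458

f''(x) = 6*x*(21 - x^2)/(x^2 + 7)^3
Second-derivative test at each critical point:
  f''(-2.6458) = -0.0810 < 0 → local maximum
  f''(2.6458) = 0.0810 > 0 → local minimum

Critical points: x = -sqrt(7) ≈ -2.6458 (local maximum); x = sqrt(7) ≈ 2.6458 (local minimum)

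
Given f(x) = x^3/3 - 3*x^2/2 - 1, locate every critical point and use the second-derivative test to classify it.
f'(x) = x*(x - 3)

Solve f'(x) = 0:
  Factor: x^2 - 3*x = x*(x - 3) = 0.
  ⇒ x = 0, 3

f''(x) = 2*x - 3
Second-derivative test at each critical point:
  f''(0) = -3 < 0 → local maximum
  f''(3) = 3 > 0 → local minimum

Critical points: x = 0 (local maximum); x = 3 (local minimum)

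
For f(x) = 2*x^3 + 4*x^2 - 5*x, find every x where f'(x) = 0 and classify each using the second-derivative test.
f'(x) = 6*x^2 + 8*x - 5

Solve f'(x) = 0:
  6*x^2 + 8*x - 5 = 0 has no rational roots; quadratic formula: x = (-8 ± √184)/12.
  ⇒ x = -sqrt(46)/6 - 2/3 ≈ -1.7971, -2/3 + sqrt(46)/6 ≈ 0.4637

f''(x) = 12*x + 8
Second-derivative test at each critical point:
  f''(-1.7971) = -13.5647 < 0 → local maximum
  f''(0.4637) = 13.5647 > 0 → local minimum

Critical points: x = -sqrt(46)/6 - 2/3 ≈ -1.7971 (local maximum); x = -2/3 + sqrt(46)/6 ≈ 0.4637 (local minimum)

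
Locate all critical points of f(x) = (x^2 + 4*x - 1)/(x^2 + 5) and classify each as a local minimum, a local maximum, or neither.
f'(x) = 4*(-x^2 + 3*x + 5)/(x^4 + 10*x^2 + 25)

Solve f'(x) = 0:
  f'(x) = -4*(x^2 - 3*x - 5)/(x^2 + 5)^2; the denominator is positive wherever f is defined, so f'(x) = 0 ⇔ -4*x^2 + 12*x + 20 = 0.
  Factor: -4*x^2 + 12*x + 20 = -4*(x^2 - 3*x - 5); x^2 - 3*x - 5 = 0 has no rational roots; quadratic formula: x = (3 ± √29)/2.
  ⇒ x = 3/2 - sqrt(29)/2 ≈ -1.1926, 3/2 + sqrt(29)/2 ≈ 4.1926

f''(x) = 4*(2*x^3 - 9*x^2 - 30*x + 15)/(x^6 + 15*x^4 + 75*x^2 + 125)
Second-derivative test at each critical point:
  f''(-1.1926) = 0.5223 > 0 → local minimum
  f''(4.1926) = -0.0423 < 0 → local maximum

Critical points: x = 3/2 - sqrt(29)/2 ≈ -1.1926 (local minimum); x = 3/2 + sqrt(29)/2 ≈ 4.1926 (local maximum)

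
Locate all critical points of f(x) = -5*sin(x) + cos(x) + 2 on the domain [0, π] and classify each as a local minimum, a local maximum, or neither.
f'(x) = -sin(x) - 5*cos(x)

Solve f'(x) = 0 on [0, π]:
  f'(x) = 0 ⇔ -5*cos(x) = sin(x) ⇔ tan(x) = -5, i.e. x = arctan(-5) + nπ; keep the solutions lying in [0, π].
  ⇒ x = pi - atan(5) ≈ 1.7682

f''(x) = 5*sin(x) - cos(x)
Second-derivative test at each critical point:
  f''(1.7682) = 5.0990 > 0 → local minimum

Critical points: x = pi - atan(5) ≈ 1.7682 (local minimum)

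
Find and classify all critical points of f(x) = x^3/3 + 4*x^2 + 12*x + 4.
f'(x) = x^2 + 8*x + 12

Solve f'(x) = 0:
  Factor: x^2 + 8*x + 12 = (x + 2)*(x + 6) = 0.
  ⇒ x = -6, -2

f''(x) = 2*x + 8
Second-derivative test at each critical point:
  f''(-6) = -4 < 0 → local maximum
  f''(-2) = 4 > 0 → local minimum

Critical points: x = -6 (local maximum); x = -2 (local minimum)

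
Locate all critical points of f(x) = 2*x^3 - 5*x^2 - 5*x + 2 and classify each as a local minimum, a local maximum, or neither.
f'(x) = 6*x^2 - 10*x - 5

Solve f'(x) = 0:
  6*x^2 - 10*x - 5 = 0 has no rational roots; quadratic formula: x = (10 ± √220)/12.
  ⇒ x = 5/6 - sqrt(55)/6 ≈ -0.4027, 5/6 + sqrt(55)/6 ≈ 2.0694

f''(x) = 12*x - 10
Second-derivative test at each critical point:
  f''(-0.4027) = -14.8324 < 0 → local maximum
  f''(2.0694) = 14.8324 > 0 → local minimum

Critical points: x = 5/6 - sqrt(55)/6 ≈ -0.4027 (local maximum); x = 5/6 + sqrt(55)/6 ≈ 2.0694 (local minimum)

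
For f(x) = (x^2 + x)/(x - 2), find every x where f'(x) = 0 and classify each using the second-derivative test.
f'(x) = (x^2 - 4*x - 2)/(x^2 - 4*x + 4)

Solve f'(x) = 0:
  f'(x) = (x^2 - 4*x - 2)/(x - 2)^2; the denominator is positive wherever f is defined, so f'(x) = 0 ⇔ x^2 - 4*x - 2 = 0.
  x^2 - 4*x - 2 = 0 has no rational roots; quadratic formula: x = (4 ± √24)/2.
  ⇒ x = 2 - sqrt(6) ≈ -0.4495, 2 + sqrt(6) ≈ 4.4495

f''(x) = 12/(x^3 - 6*x^2 + 12*x - 8)
Second-derivative test at each critical point:
  f''(-0.4495) = -0.8165 < 0 → local maximum
  f''(4.4495) = 0.8165 > 0 → local minimum

Critical points: x = 2 - sqrt(6) ≈ -0.4495 (local maximum); x = 2 + sqrt(6) ≈ 4.4495 (local minimum)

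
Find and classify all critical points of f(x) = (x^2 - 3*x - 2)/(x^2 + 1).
f'(x) = 3*(x^2 + 2*x - 1)/(x^4 + 2*x^2 + 1)

Solve f'(x) = 0:
  f'(x) = 3*(x^2 + 2*x - 1)/(x^2 + 1)^2; the denominator is positive wherever f is defined, so f'(x) = 0 ⇔ 3*x^2 + 6*x - 3 = 0.
  Factor: 3*x^2 + 6*x - 3 = 3*(x^2 + 2*x - 1); x^2 + 2*x - 1 = 0 has no rational roots; quadratic formula: x = (-2 ± √8)/2.
  ⇒ x = -sqrt(2) - 1 ≈ -2.4142, -1 + sqrt(2) ≈ 0.4142

f''(x) = 6*(-x^3 - 3*x^2 + 3*x + 1)/(x^6 + 3*x^4 + 3*x^2 + 1)
Second-derivative test at each critical point:
  f''(-2.4142) = -0.1820 < 0 → local maximum
  f''(0.4142) = 6.1820 > 0 → local minimum

Critical points: x = -sqrt(2) - 1 ≈ -2.4142 (local maximum); x = -1 + sqrt(2) ≈ 0.4142 (local minimum)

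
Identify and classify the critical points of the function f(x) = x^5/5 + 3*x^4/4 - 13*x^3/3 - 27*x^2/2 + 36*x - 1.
f'(x) = x^4 + 3*x^3 - 13*x^2 - 27*x + 36

Solve f'(x) = 0:
  Factor: x^4 + 3*x^3 - 13*x^2 - 27*x + 36 = (x - 3)*(x - 1)*(x + 3)*(x + 4) = 0.
  ⇒ x = -4, -3, 1, 3

f''(x) = 4*x^3 + 9*x^2 - 26*x - 27
Second-derivative test at each critical point:
  f''(-4) = -35 < 0 → local maximum
  f''(-3) = 24 > 0 → local minimum
  f''(1) = -40 < 0 → local maximum
  f''(3) = 84 > 0 → local minimum

Critical points: x = -4 (local maximum); x = -3 (local minimum); x = 1 (local maximum); x = 3 (local minimum)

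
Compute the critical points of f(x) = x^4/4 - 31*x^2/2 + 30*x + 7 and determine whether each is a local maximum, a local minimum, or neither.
f'(x) = x^3 - 31*x + 30

Solve f'(x) = 0:
  Factor: x^3 - 31*x + 30 = (x - 5)*(x - 1)*(x + 6) = 0.
  ⇒ x = -6, 1, 5

f''(x) = 3*x^2 - 31
Second-derivative test at each critical point:
  f''(-6) = 77 > 0 → local minimum
  f''(1) = -28 < 0 → local maximum
  f''(5) = 44 > 0 → local minimum

Critical points: x = -6 (local minimum); x = 1 (local maximum); x = 5 (local minimum)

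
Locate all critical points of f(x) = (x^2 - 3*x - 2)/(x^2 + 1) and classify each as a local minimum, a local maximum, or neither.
f'(x) = 3*(x^2 + 2*x - 1)/(x^4 + 2*x^2 + 1)

Solve f'(x) = 0:
  f'(x) = 3*(x^2 + 2*x - 1)/(x^2 + 1)^2; the denominator is positive wherever f is defined, so f'(x) = 0 ⇔ 3*x^2 + 6*x - 3 = 0.
  Factor: 3*x^2 + 6*x - 3 = 3*(x^2 + 2*x - 1); x^2 + 2*x - 1 = 0 has no rational roots; quadratic formula: x = (-2 ± √8)/2.
  ⇒ x = -sqrt(2) - 1 ≈ -2.4142, -1 + sqrt(2) ≈ 0.4142

f''(x) = 6*(-x^3 - 3*x^2 + 3*x + 1)/(x^6 + 3*x^4 + 3*x^2 + 1)
Second-derivative test at each critical point:
  f''(-2.4142) = -0.1820 < 0 → local maximum
  f''(0.4142) = 6.1820 > 0 → local minimum

Critical points: x = -sqrt(2) - 1 ≈ -2.4142 (local maximum); x = -1 + sqrt(2) ≈ 0.4142 (local minimum)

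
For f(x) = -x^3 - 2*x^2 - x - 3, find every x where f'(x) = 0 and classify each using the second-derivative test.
f'(x) = -3*x^2 - 4*x - 1

Solve f'(x) = 0:
  Factor: -3*x^2 - 4*x - 1 = -(x + 1)*(3*x + 1) = 0.
  ⇒ x = -1, -1/3

f''(x) = -6*x - 4
Second-derivative test at each critical point:
  f''(-1) = 2 > 0 → local minimum
  f''(-1/3) = -2 < 0 → local maximum

Critical points: x = -1 (local minimum); x = -1/3 (local maximum)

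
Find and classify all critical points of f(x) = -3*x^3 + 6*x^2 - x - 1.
f'(x) = -9*x^2 + 12*x - 1

Solve f'(x) = 0:
  9*x^2 - 12*x + 1 = 0 has no rational roots; quadratic formula: x = (12 ± √108)/18.
  ⇒ x = 2/3 - sqrt(3)/3 ≈ 0.0893, sqrt(3)/3 + 2/3 ≈ 1.2440

f''(x) = 12 - 18*x
Second-derivative test at each critical point:
  f''(0.0893) = 10.3923 > 0 → local minimum
  f''(1.2440) = -10.3923 < 0 → local maximum

Critical points: x = 2/3 - sqrt(3)/3 ≈ 0.0893 (local minimum); x = sqrt(3)/3 + 2/3 ≈ 1.2440 (local maximum)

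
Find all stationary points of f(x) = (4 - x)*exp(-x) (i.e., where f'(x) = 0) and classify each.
f'(x) = (x - 5)*exp(-x)

Solve f'(x) = 0:
  f'(x) = (x - 5)·exp(-x) and exp(-x) > 0 for every x, so f'(x) = 0 ⇔ x - 5 = 0.
  x - 5 = 0.
  ⇒ x = 5

f''(x) = (6 - x)*exp(-x)
Second-derivative test at each critical point:
  f''(5) = 0.0067 > 0 → local minimum

Critical points: x = 5 (local minimum)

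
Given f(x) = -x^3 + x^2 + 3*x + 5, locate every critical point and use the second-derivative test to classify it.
f'(x) = -3*x^2 + 2*x + 3

Solve f'(x) = 0:
  3*x^2 - 2*x - 3 = 0 has no rational roots; quadratic formula: x = (2 ± √40)/6.
  ⇒ x = 1/3 - sqrt(10)/3 ≈ -0.7208, 1/3 + sqrt(10)/3 ≈ 1.3874

f''(x) = 2 - 6*x
Second-derivative test at each critical point:
  f''(-0.7208) = 6.3246 > 0 → local minimum
  f''(1.3874) = -6.3246 < 0 → local maximum

Critical points: x = 1/3 - sqrt(10)/3 ≈ -0.7208 (local minimum); x = 1/3 + sqrt(10)/3 ≈ 1.3874 (local maximum)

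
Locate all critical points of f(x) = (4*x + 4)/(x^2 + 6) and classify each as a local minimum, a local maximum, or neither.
f'(x) = 4*(x^2 - 2*x*(x + 1) + 6)/(x^2 + 6)^2

Solve f'(x) = 0:
  f'(x) = -4*(x^2 + 2*x - 6)/(x^2 + 6)^2; the denominator is positive wherever f is defined, so f'(x) = 0 ⇔ -4*x^2 - 8*x + 24 = 0.
  Factor: -4*x^2 - 8*x + 24 = -4*(x^2 + 2*x - 6); x^2 + 2*x - 6 = 0 has no rational roots; quadratic formula: x = (-2 ± √28)/2.
  ⇒ x = -sqrt(7) - 1 ≈ -3.6458, -1 + sqrt(7) ≈ 1.6458

f''(x) = 8*(4*x^2*(x + 1) - (3*x + 1)*(x^2 + 6))/(x^2 + 6)^3
Second-derivative test at each critical point:
  f''(-3.6458) = 0.0569 > 0 → local minimum
  f''(1.6458) = -0.2791 < 0 → local maximum

Critical points: x = -sqrt(7) - 1 ≈ -3.6458 (local minimum); x = -1 + sqrt(7) ≈ 1.6458 (local maximum)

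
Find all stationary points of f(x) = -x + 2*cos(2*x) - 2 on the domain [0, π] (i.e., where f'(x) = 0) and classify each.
f'(x) = -4*sin(2*x) - 1

Solve f'(x) = 0 on [0, π]:
  f'(x) = 0 ⇔ sin(2*x) = -1/4, i.e. 2*x = arcsin(-1/4) + 2nπ or 2*x = π − arcsin(-1/4) + 2nπ; keep the solutions lying in [0, π].
  ⇒ x = asin(1/4)/2 + pi/2 ≈ 1.6971, pi - asin(1/4)/2 ≈ 3.0153

f''(x) = -8*cos(2*x)
Second-derivative test at each critical point:
  f''(1.6971) = 7.7460 > 0 → local minimum
  f''(3.0153) = -7.7460 < 0 → local maximum

Critical points: x = asin(1/4)/2 + pi/2 ≈ 1.6971 (local minimum); x = pi - asin(1/4)/2 ≈ 3.0153 (local maximum)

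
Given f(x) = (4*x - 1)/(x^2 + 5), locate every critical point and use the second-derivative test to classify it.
f'(x) = 2*(-2*x^2 + x + 10)/(x^4 + 10*x^2 + 25)

Solve f'(x) = 0:
  f'(x) = -2*(x + 2)*(2*x - 5)/(x^2 + 5)^2; the denominator is positive wherever f is defined, so f'(x) = 0 ⇔ -4*x^2 + 2*x + 20 = 0.
  Factor: -4*x^2 + 2*x + 20 = -2*(x + 2)*(2*x - 5) = 0.
  ⇒ x = -2, 5/2

f''(x) = 2*(4*x^2*(4*x - 1) + (1 - 12*x)*(x^2 + 5))/(x^2 + 5)^3
Second-derivative test at each critical point:
  f''(-2) = 2/9 > 0 → local minimum
  f''(5/2) = -32/225 < 0 → local maximum

Critical points: x = -2 (local minimum); x = 5/2 (local maximum)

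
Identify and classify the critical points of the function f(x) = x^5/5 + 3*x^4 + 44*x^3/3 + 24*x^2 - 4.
f'(x) = x*(x^3 + 12*x^2 + 44*x + 48)

Solve f'(x) = 0:
  Factor: x^4 + 12*x^3 + 44*x^2 + 48*x = x*(x + 2)*(x + 4)*(x + 6) = 0.
  ⇒ x = -6, -4, -2, 0

f''(x) = 4*x^3 + 36*x^2 + 88*x + 48
Second-derivative test at each critical point:
  f''(-6) = -48 < 0 → local maximum
  f''(-4) = 16 > 0 → local minimum
  f''(-2) = -16 < 0 → local maximum
  f''(0) = 48 > 0 → local minimum

Critical points: x = -6 (local maximum); x = -4 (local minimum); x = -2 (local maximum); x = 0 (local minimum)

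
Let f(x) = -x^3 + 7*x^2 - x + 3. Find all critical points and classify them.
f'(x) = -3*x^2 + 14*x - 1

Solve f'(x) = 0:
  3*x^2 - 14*x + 1 = 0 has no rational roots; quadratic formula: x = (14 ± √184)/6.
  ⇒ x = 7/3 - sqrt(46)/3 ≈ 0.0726, sqrt(46)/3 + 7/3 ≈ 4.5941

f''(x) = 14 - 6*x
Second-derivative test at each critical point:
  f''(0.0726) = 13.5647 > 0 → local minimum
  f''(4.5941) = -13.5647 < 0 → local maximum

Critical points: x = 7/3 - sqrt(46)/3 ≈ 0.0726 (local minimum); x = sqrt(46)/3 + 7/3 ≈ 4.5941 (local maximum)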